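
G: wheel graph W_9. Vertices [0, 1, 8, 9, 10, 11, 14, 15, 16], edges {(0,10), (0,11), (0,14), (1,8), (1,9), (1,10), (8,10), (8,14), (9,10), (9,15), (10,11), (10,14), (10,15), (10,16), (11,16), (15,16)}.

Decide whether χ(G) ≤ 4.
A valid 4-coloring: color 1: [10]; color 2: [1, 11, 14, 15]; color 3: [0, 8, 9, 16].
(χ(G) = 3 ≤ 4.)

Yes, G is 4-colorable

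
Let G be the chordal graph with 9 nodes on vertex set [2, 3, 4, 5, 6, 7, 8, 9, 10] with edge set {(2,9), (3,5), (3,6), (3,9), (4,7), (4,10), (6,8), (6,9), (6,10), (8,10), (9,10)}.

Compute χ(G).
Clique number ω(G) = 3 (lower bound: χ ≥ ω).
The clique on [6, 8, 10] has size 3, forcing χ ≥ 3, and the coloring below uses 3 colors, so χ(G) = 3.
A valid 3-coloring: color 1: [2, 4, 5, 6]; color 2: [7, 8, 9]; color 3: [3, 10].

χ(G) = 3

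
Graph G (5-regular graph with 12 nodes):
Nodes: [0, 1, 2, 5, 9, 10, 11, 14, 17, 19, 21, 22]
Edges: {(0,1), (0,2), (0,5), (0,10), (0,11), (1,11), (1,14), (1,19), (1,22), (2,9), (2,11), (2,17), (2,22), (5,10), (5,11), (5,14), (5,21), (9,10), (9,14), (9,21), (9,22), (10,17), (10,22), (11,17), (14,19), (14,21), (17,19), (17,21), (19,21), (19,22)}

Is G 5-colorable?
Yes, G is 5-colorable

A valid 5-coloring: color 1: [1, 5, 9, 17]; color 2: [10, 11, 19]; color 3: [0, 21, 22]; color 4: [2, 14].
(χ(G) = 4 ≤ 5.)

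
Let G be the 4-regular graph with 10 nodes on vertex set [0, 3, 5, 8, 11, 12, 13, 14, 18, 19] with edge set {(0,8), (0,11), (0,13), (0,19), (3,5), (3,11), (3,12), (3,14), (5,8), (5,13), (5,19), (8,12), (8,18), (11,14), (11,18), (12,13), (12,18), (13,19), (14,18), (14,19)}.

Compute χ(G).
Clique number ω(G) = 3 (lower bound: χ ≥ ω).
The clique on [0, 13, 19] has size 3, forcing χ ≥ 3, and the coloring below uses 3 colors, so χ(G) = 3.
A valid 3-coloring: color 1: [0, 5, 12, 14]; color 2: [3, 18, 19]; color 3: [8, 11, 13].

χ(G) = 3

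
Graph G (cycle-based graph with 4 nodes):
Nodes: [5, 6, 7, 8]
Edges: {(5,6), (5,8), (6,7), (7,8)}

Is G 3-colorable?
Yes, G is 3-colorable

A valid 3-coloring: color 1: [5, 7]; color 2: [6, 8].
(χ(G) = 2 ≤ 3.)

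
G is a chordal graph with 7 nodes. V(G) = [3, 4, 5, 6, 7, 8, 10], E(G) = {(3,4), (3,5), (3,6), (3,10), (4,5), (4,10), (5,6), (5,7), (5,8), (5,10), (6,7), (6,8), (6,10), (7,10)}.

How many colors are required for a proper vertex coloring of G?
χ(G) = 4

Clique number ω(G) = 4 (lower bound: χ ≥ ω).
The clique on [3, 4, 5, 10] has size 4, forcing χ ≥ 4, and the coloring below uses 4 colors, so χ(G) = 4.
A valid 4-coloring: color 1: [5]; color 2: [8, 10]; color 3: [4, 6]; color 4: [3, 7].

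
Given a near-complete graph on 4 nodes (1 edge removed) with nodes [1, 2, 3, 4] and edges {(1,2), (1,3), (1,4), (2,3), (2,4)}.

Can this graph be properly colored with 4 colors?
Yes, G is 4-colorable

A valid 4-coloring: color 1: [1]; color 2: [2]; color 3: [3, 4].
(χ(G) = 3 ≤ 4.)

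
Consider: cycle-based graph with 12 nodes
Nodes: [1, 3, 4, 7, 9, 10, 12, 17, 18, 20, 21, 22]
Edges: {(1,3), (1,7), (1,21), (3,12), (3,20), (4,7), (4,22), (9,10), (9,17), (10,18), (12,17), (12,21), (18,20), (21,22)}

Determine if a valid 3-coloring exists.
Yes, G is 3-colorable

A valid 3-coloring: color 1: [1, 10, 12, 20, 22]; color 2: [3, 4, 9, 18, 21]; color 3: [7, 17].
(χ(G) = 3 ≤ 3.)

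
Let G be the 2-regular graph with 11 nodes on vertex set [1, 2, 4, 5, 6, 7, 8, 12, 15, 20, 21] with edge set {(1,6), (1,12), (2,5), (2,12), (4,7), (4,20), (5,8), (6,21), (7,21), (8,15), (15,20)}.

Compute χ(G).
Clique number ω(G) = 2 (lower bound: χ ≥ ω).
Odd cycle [1, 12, 2, 5, 8, 15, 20, 4, 7, 21, 6] needs 3 colors (χ ≥ 3).
The coloring below uses 3 colors, so χ(G) = 3.
A valid 3-coloring: color 1: [4, 5, 12, 15, 21]; color 2: [1, 2, 7, 8, 20]; color 3: [6].

χ(G) = 3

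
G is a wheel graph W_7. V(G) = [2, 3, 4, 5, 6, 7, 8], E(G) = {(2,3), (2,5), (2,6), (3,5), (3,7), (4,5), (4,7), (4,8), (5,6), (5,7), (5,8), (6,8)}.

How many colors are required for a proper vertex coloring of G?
χ(G) = 3

Clique number ω(G) = 3 (lower bound: χ ≥ ω).
The clique on [4, 5, 8] has size 3, forcing χ ≥ 3, and the coloring below uses 3 colors, so χ(G) = 3.
A valid 3-coloring: color 1: [5]; color 2: [3, 4, 6]; color 3: [2, 7, 8].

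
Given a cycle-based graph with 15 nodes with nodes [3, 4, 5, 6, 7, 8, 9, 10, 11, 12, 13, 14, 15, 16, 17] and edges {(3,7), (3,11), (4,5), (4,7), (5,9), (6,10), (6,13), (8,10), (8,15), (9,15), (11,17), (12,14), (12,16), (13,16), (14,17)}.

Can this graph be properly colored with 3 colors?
A valid 3-coloring: color 1: [3, 5, 10, 12, 13, 15, 17]; color 2: [6, 7, 8, 9, 11, 14, 16]; color 3: [4].
(χ(G) = 3 ≤ 3.)

Yes, G is 3-colorable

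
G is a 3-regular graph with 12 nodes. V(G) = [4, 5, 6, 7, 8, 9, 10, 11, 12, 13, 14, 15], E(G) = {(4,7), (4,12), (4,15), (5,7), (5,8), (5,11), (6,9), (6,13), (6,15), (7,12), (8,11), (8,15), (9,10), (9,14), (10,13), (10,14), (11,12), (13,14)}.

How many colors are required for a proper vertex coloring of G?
χ(G) = 3

Clique number ω(G) = 3 (lower bound: χ ≥ ω).
The clique on [4, 7, 12] has size 3, forcing χ ≥ 3, and the coloring below uses 3 colors, so χ(G) = 3.
A valid 3-coloring: color 1: [4, 6, 8, 10]; color 2: [7, 9, 11, 13, 15]; color 3: [5, 12, 14].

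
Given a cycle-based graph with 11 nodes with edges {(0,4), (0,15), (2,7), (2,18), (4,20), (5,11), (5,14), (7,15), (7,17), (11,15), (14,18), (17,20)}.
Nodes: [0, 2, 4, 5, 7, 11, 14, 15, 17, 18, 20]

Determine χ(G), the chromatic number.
χ(G) = 3

Clique number ω(G) = 2 (lower bound: χ ≥ ω).
Odd cycle [5, 11, 15, 7, 2, 18, 14] needs 3 colors (χ ≥ 3).
The coloring below uses 3 colors, so χ(G) = 3.
A valid 3-coloring: color 1: [4, 5, 15, 17, 18]; color 2: [0, 7, 11, 14, 20]; color 3: [2].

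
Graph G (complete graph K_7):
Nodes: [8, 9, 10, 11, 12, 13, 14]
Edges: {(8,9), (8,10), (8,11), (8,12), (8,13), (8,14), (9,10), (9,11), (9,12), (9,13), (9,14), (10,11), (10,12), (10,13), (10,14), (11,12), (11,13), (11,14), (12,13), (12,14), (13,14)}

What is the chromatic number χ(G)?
χ(G) = 7

Clique number ω(G) = 7 (lower bound: χ ≥ ω).
The clique on [8, 9, 10, 11, 12, 13, 14] has size 7, forcing χ ≥ 7, and the coloring below uses 7 colors, so χ(G) = 7.
A valid 7-coloring: color 1: [10]; color 2: [9]; color 3: [11]; color 4: [14]; color 5: [13]; color 6: [12]; color 7: [8].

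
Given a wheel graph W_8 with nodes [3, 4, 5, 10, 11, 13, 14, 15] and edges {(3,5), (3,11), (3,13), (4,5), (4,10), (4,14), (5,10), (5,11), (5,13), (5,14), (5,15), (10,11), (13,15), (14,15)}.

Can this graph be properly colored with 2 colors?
The clique on vertices [3, 5, 11] has size 3 > 2, so it alone needs 3 colors.

No, G is not 2-colorable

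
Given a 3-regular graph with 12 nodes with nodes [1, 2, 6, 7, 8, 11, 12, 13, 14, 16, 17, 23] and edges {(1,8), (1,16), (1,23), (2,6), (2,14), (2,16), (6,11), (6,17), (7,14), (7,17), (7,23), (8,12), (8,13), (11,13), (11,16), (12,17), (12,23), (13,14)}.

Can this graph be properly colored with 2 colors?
Odd cycle [6, 2, 14, 7, 23, 12, 17] needs 3 colors (χ ≥ 3).
Hence χ(G) ≥ 3 > 2, so no proper 2-coloring exists.

No, G is not 2-colorable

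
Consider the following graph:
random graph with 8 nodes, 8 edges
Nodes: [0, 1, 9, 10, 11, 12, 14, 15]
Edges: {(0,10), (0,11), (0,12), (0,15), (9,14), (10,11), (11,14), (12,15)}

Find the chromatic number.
χ(G) = 3

Clique number ω(G) = 3 (lower bound: χ ≥ ω).
The clique on [0, 10, 11] has size 3, forcing χ ≥ 3, and the coloring below uses 3 colors, so χ(G) = 3.
A valid 3-coloring: color 1: [0, 1, 14]; color 2: [9, 11, 12]; color 3: [10, 15].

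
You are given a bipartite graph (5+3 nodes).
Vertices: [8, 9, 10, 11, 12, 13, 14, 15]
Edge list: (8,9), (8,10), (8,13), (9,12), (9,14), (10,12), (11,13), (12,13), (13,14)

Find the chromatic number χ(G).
Clique number ω(G) = 2 (lower bound: χ ≥ ω).
The graph is bipartite (no odd cycle), so 2 colors suffice: χ(G) = 2.
A valid 2-coloring: color 1: [9, 10, 13, 15]; color 2: [8, 11, 12, 14].

χ(G) = 2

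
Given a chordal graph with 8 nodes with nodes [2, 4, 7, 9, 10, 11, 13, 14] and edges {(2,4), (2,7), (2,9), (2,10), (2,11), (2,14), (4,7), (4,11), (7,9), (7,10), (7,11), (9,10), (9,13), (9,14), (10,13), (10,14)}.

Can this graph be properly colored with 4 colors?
A valid 4-coloring: color 1: [2, 13]; color 2: [7, 14]; color 3: [4, 9]; color 4: [10, 11].
(χ(G) = 4 ≤ 4.)

Yes, G is 4-colorable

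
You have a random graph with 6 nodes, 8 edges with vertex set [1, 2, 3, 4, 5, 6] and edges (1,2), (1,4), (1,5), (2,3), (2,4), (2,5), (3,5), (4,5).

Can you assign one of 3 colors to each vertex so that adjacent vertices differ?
The clique on vertices [1, 2, 4, 5] has size 4 > 3, so it alone needs 4 colors.

No, G is not 3-colorable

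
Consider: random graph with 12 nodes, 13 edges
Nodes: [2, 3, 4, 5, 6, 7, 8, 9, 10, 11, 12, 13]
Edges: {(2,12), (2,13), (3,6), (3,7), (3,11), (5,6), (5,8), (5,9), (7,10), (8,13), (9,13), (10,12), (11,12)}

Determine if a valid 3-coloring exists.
Yes, G is 3-colorable

A valid 3-coloring: color 1: [3, 4, 5, 10, 13]; color 2: [6, 7, 8, 9, 12]; color 3: [2, 11].
(χ(G) = 3 ≤ 3.)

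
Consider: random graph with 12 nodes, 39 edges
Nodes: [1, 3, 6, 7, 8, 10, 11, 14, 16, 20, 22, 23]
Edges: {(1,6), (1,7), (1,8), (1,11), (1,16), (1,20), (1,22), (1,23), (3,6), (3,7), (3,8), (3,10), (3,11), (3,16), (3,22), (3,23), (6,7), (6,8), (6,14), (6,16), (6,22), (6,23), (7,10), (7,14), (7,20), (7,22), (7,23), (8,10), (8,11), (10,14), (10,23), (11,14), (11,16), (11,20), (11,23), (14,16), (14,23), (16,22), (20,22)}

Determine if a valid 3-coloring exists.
The clique on vertices [1, 7, 20, 22] has size 4 > 3, so it alone needs 4 colors.

No, G is not 3-colorable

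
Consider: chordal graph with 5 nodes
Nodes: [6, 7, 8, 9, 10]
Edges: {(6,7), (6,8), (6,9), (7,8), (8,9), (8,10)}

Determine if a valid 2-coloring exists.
No, G is not 2-colorable

The clique on vertices [6, 8, 9] has size 3 > 2, so it alone needs 3 colors.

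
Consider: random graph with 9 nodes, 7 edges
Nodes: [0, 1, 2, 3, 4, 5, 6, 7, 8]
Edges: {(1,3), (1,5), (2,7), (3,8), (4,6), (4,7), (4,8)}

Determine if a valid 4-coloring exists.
A valid 4-coloring: color 1: [0, 2, 3, 4, 5]; color 2: [1, 6, 7, 8].
(χ(G) = 2 ≤ 4.)

Yes, G is 4-colorable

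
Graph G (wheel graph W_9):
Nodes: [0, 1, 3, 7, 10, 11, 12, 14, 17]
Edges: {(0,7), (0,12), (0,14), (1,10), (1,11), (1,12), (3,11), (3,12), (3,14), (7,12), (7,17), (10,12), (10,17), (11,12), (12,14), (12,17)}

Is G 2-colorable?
No, G is not 2-colorable

The clique on vertices [0, 12, 14] has size 3 > 2, so it alone needs 3 colors.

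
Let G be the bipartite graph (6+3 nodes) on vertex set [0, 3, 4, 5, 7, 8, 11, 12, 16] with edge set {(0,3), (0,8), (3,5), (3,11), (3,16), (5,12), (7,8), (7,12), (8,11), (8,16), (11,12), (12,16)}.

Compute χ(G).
Clique number ω(G) = 2 (lower bound: χ ≥ ω).
The graph is bipartite (no odd cycle), so 2 colors suffice: χ(G) = 2.
A valid 2-coloring: color 1: [3, 4, 8, 12]; color 2: [0, 5, 7, 11, 16].

χ(G) = 2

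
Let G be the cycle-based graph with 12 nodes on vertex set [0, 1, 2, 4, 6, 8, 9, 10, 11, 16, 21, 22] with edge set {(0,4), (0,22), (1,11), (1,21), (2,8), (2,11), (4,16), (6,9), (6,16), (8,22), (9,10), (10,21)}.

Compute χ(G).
Clique number ω(G) = 2 (lower bound: χ ≥ ω).
The graph is bipartite (no odd cycle), so 2 colors suffice: χ(G) = 2.
A valid 2-coloring: color 1: [0, 8, 9, 11, 16, 21]; color 2: [1, 2, 4, 6, 10, 22].

χ(G) = 2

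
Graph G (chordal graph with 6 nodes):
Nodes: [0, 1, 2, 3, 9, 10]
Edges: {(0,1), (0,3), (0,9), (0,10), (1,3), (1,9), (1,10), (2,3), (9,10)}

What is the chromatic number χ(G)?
χ(G) = 4

Clique number ω(G) = 4 (lower bound: χ ≥ ω).
The clique on [0, 1, 9, 10] has size 4, forcing χ ≥ 4, and the coloring below uses 4 colors, so χ(G) = 4.
A valid 4-coloring: color 1: [1, 2]; color 2: [0]; color 3: [3, 9]; color 4: [10].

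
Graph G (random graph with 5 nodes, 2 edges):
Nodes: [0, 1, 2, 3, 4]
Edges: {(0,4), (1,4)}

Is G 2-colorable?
A valid 2-coloring: color 1: [2, 3, 4]; color 2: [0, 1].
(χ(G) = 2 ≤ 2.)

Yes, G is 2-colorable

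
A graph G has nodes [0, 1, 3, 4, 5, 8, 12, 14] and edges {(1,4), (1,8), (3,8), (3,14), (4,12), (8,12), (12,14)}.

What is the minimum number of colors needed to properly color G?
χ(G) = 2

Clique number ω(G) = 2 (lower bound: χ ≥ ω).
The graph is bipartite (no odd cycle), so 2 colors suffice: χ(G) = 2.
A valid 2-coloring: color 1: [0, 1, 3, 5, 12]; color 2: [4, 8, 14].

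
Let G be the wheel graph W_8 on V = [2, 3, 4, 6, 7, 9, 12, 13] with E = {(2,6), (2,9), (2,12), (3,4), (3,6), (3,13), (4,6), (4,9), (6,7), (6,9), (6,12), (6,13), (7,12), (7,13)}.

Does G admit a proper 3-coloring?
Odd cycle [7, 12, 2, 9, 4, 3, 13] needs 3 colors (χ ≥ 3).
Vertex 6 is adjacent to every vertex of [2, 3, 4, 7, 9, 12, 13], which already need 3 colors among themselves, so 6 needs a new color (χ ≥ 4).
Hence χ(G) ≥ 4 > 3, so no proper 3-coloring exists.

No, G is not 3-colorable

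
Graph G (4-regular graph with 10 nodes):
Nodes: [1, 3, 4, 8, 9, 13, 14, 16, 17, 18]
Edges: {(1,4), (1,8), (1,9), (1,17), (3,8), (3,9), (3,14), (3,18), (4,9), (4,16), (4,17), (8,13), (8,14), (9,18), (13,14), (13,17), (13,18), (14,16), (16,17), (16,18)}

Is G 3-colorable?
Yes, G is 3-colorable

A valid 3-coloring: color 1: [1, 3, 13, 16]; color 2: [4, 8, 18]; color 3: [9, 14, 17].
(χ(G) = 3 ≤ 3.)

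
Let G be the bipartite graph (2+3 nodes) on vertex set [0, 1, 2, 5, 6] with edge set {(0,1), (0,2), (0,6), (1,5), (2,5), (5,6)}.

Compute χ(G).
Clique number ω(G) = 2 (lower bound: χ ≥ ω).
The graph is bipartite (no odd cycle), so 2 colors suffice: χ(G) = 2.
A valid 2-coloring: color 1: [0, 5]; color 2: [1, 2, 6].

χ(G) = 2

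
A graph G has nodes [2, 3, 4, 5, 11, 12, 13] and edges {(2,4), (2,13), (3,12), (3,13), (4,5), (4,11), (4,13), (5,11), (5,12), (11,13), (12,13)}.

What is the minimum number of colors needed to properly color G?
Clique number ω(G) = 3 (lower bound: χ ≥ ω).
The clique on [3, 12, 13] has size 3, forcing χ ≥ 3, and the coloring below uses 3 colors, so χ(G) = 3.
A valid 3-coloring: color 1: [5, 13]; color 2: [4, 12]; color 3: [2, 3, 11].

χ(G) = 3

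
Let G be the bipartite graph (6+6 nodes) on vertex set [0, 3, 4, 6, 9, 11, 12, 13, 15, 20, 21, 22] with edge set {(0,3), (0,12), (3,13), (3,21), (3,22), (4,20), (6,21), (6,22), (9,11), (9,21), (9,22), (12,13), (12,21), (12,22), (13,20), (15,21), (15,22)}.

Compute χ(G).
Clique number ω(G) = 2 (lower bound: χ ≥ ω).
The graph is bipartite (no odd cycle), so 2 colors suffice: χ(G) = 2.
A valid 2-coloring: color 1: [0, 4, 11, 13, 21, 22]; color 2: [3, 6, 9, 12, 15, 20].

χ(G) = 2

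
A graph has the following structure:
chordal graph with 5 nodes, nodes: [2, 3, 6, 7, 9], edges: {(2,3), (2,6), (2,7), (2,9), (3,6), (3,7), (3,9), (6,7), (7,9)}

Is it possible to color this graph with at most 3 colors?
The clique on vertices [2, 3, 7, 9] has size 4 > 3, so it alone needs 4 colors.

No, G is not 3-colorable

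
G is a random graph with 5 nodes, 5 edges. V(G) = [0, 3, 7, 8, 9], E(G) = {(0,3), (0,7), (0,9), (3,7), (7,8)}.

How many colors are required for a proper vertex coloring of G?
Clique number ω(G) = 3 (lower bound: χ ≥ ω).
The clique on [0, 3, 7] has size 3, forcing χ ≥ 3, and the coloring below uses 3 colors, so χ(G) = 3.
A valid 3-coloring: color 1: [0, 8]; color 2: [7, 9]; color 3: [3].

χ(G) = 3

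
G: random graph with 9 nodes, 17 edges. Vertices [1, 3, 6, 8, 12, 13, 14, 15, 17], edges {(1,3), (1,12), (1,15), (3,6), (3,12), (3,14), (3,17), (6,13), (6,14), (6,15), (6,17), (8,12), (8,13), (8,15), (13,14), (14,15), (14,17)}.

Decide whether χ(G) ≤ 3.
No, G is not 3-colorable

The clique on vertices [3, 6, 14, 17] has size 4 > 3, so it alone needs 4 colors.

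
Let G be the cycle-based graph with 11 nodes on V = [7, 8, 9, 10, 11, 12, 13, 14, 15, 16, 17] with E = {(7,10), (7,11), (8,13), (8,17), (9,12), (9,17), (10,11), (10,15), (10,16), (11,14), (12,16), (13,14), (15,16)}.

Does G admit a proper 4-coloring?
A valid 4-coloring: color 1: [8, 9, 10, 14]; color 2: [11, 13, 16, 17]; color 3: [7, 12, 15].
(χ(G) = 3 ≤ 4.)

Yes, G is 4-colorable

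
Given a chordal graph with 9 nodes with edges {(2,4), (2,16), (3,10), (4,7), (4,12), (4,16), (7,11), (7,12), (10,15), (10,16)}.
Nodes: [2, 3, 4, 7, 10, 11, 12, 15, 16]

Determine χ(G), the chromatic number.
χ(G) = 3

Clique number ω(G) = 3 (lower bound: χ ≥ ω).
The clique on [2, 4, 16] has size 3, forcing χ ≥ 3, and the coloring below uses 3 colors, so χ(G) = 3.
A valid 3-coloring: color 1: [4, 10, 11]; color 2: [3, 7, 15, 16]; color 3: [2, 12].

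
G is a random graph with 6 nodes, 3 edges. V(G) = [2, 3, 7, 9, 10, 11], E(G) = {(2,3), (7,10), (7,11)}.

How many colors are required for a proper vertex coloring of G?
Clique number ω(G) = 2 (lower bound: χ ≥ ω).
The graph is bipartite (no odd cycle), so 2 colors suffice: χ(G) = 2.
A valid 2-coloring: color 1: [2, 7, 9]; color 2: [3, 10, 11].

χ(G) = 2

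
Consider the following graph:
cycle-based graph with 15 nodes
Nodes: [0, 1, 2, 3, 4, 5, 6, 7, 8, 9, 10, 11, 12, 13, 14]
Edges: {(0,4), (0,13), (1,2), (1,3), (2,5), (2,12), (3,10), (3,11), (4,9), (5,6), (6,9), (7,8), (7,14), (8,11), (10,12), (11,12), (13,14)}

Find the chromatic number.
Clique number ω(G) = 2 (lower bound: χ ≥ ω).
Odd cycle [1, 2, 12, 11, 3] needs 3 colors (χ ≥ 3).
The coloring below uses 3 colors, so χ(G) = 3.
A valid 3-coloring: color 1: [2, 4, 6, 7, 10, 11, 13]; color 2: [0, 3, 5, 8, 9, 12, 14]; color 3: [1].

χ(G) = 3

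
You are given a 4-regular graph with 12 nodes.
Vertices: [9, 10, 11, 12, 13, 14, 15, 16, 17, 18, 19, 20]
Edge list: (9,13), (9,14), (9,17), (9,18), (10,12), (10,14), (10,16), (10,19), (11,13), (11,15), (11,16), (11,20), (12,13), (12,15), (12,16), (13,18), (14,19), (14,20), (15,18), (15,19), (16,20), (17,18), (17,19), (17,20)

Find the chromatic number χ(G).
χ(G) = 3

Clique number ω(G) = 3 (lower bound: χ ≥ ω).
The clique on [9, 17, 18] has size 3, forcing χ ≥ 3, and the coloring below uses 3 colors, so χ(G) = 3.
A valid 3-coloring: color 1: [9, 10, 11]; color 2: [13, 14, 15, 16, 17]; color 3: [12, 18, 19, 20].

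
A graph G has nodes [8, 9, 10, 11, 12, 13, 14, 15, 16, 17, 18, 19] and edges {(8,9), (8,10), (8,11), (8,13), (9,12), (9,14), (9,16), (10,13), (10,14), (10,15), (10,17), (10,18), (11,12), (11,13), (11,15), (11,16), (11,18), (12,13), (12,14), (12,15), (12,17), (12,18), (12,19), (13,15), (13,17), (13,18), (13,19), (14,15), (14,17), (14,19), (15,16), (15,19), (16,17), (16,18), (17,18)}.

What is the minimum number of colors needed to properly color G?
χ(G) = 4

Clique number ω(G) = 4 (lower bound: χ ≥ ω).
The clique on [10, 13, 17, 18] has size 4, forcing χ ≥ 4, and the coloring below uses 4 colors, so χ(G) = 4.
A valid 4-coloring: color 1: [10, 12, 16]; color 2: [13, 14]; color 3: [8, 15, 18]; color 4: [9, 11, 17, 19].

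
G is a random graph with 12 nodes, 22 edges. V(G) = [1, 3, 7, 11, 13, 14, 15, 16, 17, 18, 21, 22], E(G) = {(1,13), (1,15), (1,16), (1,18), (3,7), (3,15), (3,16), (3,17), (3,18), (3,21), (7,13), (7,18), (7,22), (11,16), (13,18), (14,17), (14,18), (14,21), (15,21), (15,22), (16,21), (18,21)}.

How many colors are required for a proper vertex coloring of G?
χ(G) = 3

Clique number ω(G) = 3 (lower bound: χ ≥ ω).
The clique on [1, 13, 18] has size 3, forcing χ ≥ 3, and the coloring below uses 3 colors, so χ(G) = 3.
A valid 3-coloring: color 1: [3, 11, 13, 14, 22]; color 2: [15, 16, 17, 18]; color 3: [1, 7, 21].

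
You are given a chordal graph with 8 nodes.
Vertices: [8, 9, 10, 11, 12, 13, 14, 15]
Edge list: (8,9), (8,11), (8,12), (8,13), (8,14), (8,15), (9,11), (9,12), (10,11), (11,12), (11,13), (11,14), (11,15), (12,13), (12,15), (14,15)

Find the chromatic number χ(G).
χ(G) = 4

Clique number ω(G) = 4 (lower bound: χ ≥ ω).
The clique on [8, 9, 11, 12] has size 4, forcing χ ≥ 4, and the coloring below uses 4 colors, so χ(G) = 4.
A valid 4-coloring: color 1: [11]; color 2: [8, 10]; color 3: [12, 14]; color 4: [9, 13, 15].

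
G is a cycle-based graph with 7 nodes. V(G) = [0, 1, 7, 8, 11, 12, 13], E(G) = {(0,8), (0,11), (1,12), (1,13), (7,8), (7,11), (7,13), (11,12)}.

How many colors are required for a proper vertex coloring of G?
χ(G) = 3

Clique number ω(G) = 2 (lower bound: χ ≥ ω).
Odd cycle [12, 1, 13, 7, 11] needs 3 colors (χ ≥ 3).
The coloring below uses 3 colors, so χ(G) = 3.
A valid 3-coloring: color 1: [1, 8, 11]; color 2: [0, 7, 12]; color 3: [13].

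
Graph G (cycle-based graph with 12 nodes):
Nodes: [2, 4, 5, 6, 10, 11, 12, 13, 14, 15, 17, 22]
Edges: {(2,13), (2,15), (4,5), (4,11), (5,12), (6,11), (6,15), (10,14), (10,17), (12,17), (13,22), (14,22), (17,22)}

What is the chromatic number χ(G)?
Clique number ω(G) = 2 (lower bound: χ ≥ ω).
The graph is bipartite (no odd cycle), so 2 colors suffice: χ(G) = 2.
A valid 2-coloring: color 1: [2, 4, 6, 10, 12, 22]; color 2: [5, 11, 13, 14, 15, 17].

χ(G) = 2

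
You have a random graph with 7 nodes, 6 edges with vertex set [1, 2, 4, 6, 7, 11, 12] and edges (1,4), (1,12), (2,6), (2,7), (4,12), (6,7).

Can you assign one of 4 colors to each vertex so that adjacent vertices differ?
Yes, G is 4-colorable

A valid 4-coloring: color 1: [4, 7, 11]; color 2: [1, 2]; color 3: [6, 12].
(χ(G) = 3 ≤ 4.)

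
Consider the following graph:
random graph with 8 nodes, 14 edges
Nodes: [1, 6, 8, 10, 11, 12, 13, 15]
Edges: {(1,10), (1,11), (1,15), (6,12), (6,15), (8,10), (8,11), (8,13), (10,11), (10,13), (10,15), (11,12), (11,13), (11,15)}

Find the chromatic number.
χ(G) = 4

Clique number ω(G) = 4 (lower bound: χ ≥ ω).
The clique on [8, 10, 11, 13] has size 4, forcing χ ≥ 4, and the coloring below uses 4 colors, so χ(G) = 4.
A valid 4-coloring: color 1: [6, 11]; color 2: [10, 12]; color 3: [13, 15]; color 4: [1, 8].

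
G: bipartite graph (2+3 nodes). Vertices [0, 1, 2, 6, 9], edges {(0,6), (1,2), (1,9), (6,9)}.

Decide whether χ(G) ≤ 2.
A valid 2-coloring: color 1: [1, 6]; color 2: [0, 2, 9].
(χ(G) = 2 ≤ 2.)

Yes, G is 2-colorable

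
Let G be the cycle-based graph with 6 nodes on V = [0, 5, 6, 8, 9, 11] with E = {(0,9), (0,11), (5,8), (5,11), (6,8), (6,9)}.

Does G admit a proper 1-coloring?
No, G is not 1-colorable

Edge (0,9) forces its endpoints to differ, so 1 color is not enough.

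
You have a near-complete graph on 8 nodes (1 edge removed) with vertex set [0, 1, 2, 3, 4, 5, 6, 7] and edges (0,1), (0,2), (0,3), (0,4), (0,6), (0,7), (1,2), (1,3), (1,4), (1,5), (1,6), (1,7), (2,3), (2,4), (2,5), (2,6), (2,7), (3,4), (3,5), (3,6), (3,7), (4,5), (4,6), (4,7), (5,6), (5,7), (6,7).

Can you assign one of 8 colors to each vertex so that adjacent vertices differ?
A valid 8-coloring: color 1: [7]; color 2: [4]; color 3: [6]; color 4: [3]; color 5: [1]; color 6: [2]; color 7: [0, 5].
(χ(G) = 7 ≤ 8.)

Yes, G is 8-colorable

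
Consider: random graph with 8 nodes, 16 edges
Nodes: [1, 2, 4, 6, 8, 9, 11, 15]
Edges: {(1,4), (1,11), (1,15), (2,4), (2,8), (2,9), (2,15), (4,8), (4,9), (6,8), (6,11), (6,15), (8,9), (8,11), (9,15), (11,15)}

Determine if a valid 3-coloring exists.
No, G is not 3-colorable

The clique on vertices [2, 4, 8, 9] has size 4 > 3, so it alone needs 4 colors.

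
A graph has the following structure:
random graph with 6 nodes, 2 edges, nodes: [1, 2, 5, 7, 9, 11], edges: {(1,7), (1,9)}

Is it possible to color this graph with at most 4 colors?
A valid 4-coloring: color 1: [1, 2, 5, 11]; color 2: [7, 9].
(χ(G) = 2 ≤ 4.)

Yes, G is 4-colorable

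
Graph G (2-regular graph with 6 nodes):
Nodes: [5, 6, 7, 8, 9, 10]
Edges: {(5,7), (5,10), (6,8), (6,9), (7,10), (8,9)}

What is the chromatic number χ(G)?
Clique number ω(G) = 3 (lower bound: χ ≥ ω).
The clique on [6, 8, 9] has size 3, forcing χ ≥ 3, and the coloring below uses 3 colors, so χ(G) = 3.
A valid 3-coloring: color 1: [8, 10]; color 2: [5, 6]; color 3: [7, 9].

χ(G) = 3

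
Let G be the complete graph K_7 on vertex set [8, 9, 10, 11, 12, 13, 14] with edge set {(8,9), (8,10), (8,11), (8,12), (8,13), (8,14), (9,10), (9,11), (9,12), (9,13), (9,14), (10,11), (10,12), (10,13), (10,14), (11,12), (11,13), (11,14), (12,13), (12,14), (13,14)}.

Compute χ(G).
χ(G) = 7

Clique number ω(G) = 7 (lower bound: χ ≥ ω).
The clique on [8, 9, 10, 11, 12, 13, 14] has size 7, forcing χ ≥ 7, and the coloring below uses 7 colors, so χ(G) = 7.
A valid 7-coloring: color 1: [14]; color 2: [8]; color 3: [13]; color 4: [10]; color 5: [9]; color 6: [12]; color 7: [11].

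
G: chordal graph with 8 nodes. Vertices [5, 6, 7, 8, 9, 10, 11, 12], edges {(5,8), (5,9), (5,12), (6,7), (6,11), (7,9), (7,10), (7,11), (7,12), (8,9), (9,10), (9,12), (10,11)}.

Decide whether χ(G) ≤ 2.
No, G is not 2-colorable

The clique on vertices [5, 8, 9] has size 3 > 2, so it alone needs 3 colors.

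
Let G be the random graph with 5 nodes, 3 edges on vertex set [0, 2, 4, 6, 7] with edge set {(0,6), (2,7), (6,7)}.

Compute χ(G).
χ(G) = 2

Clique number ω(G) = 2 (lower bound: χ ≥ ω).
The graph is bipartite (no odd cycle), so 2 colors suffice: χ(G) = 2.
A valid 2-coloring: color 1: [0, 4, 7]; color 2: [2, 6].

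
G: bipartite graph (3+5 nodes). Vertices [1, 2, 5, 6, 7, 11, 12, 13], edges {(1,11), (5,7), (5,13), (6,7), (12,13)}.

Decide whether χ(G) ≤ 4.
A valid 4-coloring: color 1: [2, 7, 11, 13]; color 2: [1, 5, 6, 12].
(χ(G) = 2 ≤ 4.)

Yes, G is 4-colorable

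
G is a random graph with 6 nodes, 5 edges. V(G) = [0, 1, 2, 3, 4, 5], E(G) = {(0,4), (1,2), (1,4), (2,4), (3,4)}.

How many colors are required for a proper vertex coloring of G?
χ(G) = 3

Clique number ω(G) = 3 (lower bound: χ ≥ ω).
The clique on [1, 2, 4] has size 3, forcing χ ≥ 3, and the coloring below uses 3 colors, so χ(G) = 3.
A valid 3-coloring: color 1: [4, 5]; color 2: [0, 2, 3]; color 3: [1].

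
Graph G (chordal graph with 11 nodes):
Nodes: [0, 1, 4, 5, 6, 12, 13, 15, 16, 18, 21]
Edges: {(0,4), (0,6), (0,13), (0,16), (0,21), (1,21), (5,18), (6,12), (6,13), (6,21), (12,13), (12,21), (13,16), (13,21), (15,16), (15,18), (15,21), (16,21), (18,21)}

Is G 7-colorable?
A valid 7-coloring: color 1: [4, 5, 21]; color 2: [0, 1, 12, 15]; color 3: [13, 18]; color 4: [6, 16].
(χ(G) = 4 ≤ 7.)

Yes, G is 7-colorable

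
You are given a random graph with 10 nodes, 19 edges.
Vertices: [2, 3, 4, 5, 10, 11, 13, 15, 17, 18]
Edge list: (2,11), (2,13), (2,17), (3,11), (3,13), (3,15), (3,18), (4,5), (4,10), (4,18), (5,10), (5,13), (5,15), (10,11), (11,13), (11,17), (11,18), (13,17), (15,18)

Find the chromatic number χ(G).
χ(G) = 4

Clique number ω(G) = 4 (lower bound: χ ≥ ω).
The clique on [2, 11, 13, 17] has size 4, forcing χ ≥ 4, and the coloring below uses 4 colors, so χ(G) = 4.
A valid 4-coloring: color 1: [4, 11, 15]; color 2: [10, 13, 18]; color 3: [2, 3, 5]; color 4: [17].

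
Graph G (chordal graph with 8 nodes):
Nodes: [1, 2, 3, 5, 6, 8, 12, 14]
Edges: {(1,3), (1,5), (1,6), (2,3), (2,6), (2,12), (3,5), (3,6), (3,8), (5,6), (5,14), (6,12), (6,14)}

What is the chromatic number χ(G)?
Clique number ω(G) = 4 (lower bound: χ ≥ ω).
The clique on [1, 3, 5, 6] has size 4, forcing χ ≥ 4, and the coloring below uses 4 colors, so χ(G) = 4.
A valid 4-coloring: color 1: [6, 8]; color 2: [3, 12, 14]; color 3: [2, 5]; color 4: [1].

χ(G) = 4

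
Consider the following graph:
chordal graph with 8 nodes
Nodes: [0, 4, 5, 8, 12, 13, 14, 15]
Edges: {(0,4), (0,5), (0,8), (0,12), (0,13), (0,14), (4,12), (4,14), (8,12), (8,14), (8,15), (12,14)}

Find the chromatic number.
Clique number ω(G) = 4 (lower bound: χ ≥ ω).
The clique on [0, 8, 12, 14] has size 4, forcing χ ≥ 4, and the coloring below uses 4 colors, so χ(G) = 4.
A valid 4-coloring: color 1: [0, 15]; color 2: [4, 5, 8, 13]; color 3: [14]; color 4: [12].

χ(G) = 4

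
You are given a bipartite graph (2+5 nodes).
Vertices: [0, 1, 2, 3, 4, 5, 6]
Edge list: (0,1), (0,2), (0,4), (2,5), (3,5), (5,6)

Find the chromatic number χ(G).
χ(G) = 2

Clique number ω(G) = 2 (lower bound: χ ≥ ω).
The graph is bipartite (no odd cycle), so 2 colors suffice: χ(G) = 2.
A valid 2-coloring: color 1: [0, 5]; color 2: [1, 2, 3, 4, 6].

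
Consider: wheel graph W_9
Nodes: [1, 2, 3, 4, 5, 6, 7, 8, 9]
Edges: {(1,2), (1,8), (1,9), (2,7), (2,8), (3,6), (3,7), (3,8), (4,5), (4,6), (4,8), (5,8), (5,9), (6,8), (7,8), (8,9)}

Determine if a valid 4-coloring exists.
A valid 4-coloring: color 1: [8]; color 2: [2, 3, 4, 9]; color 3: [1, 5, 6, 7].
(χ(G) = 3 ≤ 4.)

Yes, G is 4-colorable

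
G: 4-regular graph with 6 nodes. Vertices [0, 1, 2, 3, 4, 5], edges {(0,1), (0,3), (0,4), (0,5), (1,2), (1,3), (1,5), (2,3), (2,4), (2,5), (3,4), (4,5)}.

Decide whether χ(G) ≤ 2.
The clique on vertices [0, 1, 3] has size 3 > 2, so it alone needs 3 colors.

No, G is not 2-colorable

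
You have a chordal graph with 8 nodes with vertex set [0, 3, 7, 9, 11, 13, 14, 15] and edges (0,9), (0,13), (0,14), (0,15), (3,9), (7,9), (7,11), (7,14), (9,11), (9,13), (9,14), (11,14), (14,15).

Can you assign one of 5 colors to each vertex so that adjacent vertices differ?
Yes, G is 5-colorable

A valid 5-coloring: color 1: [9, 15]; color 2: [3, 13, 14]; color 3: [0, 7]; color 4: [11].
(χ(G) = 4 ≤ 5.)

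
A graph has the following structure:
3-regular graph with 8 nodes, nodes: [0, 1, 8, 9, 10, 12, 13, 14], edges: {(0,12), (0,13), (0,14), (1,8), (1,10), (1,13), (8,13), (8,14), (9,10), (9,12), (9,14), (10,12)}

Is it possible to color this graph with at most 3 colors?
A valid 3-coloring: color 1: [0, 8, 10]; color 2: [12, 13, 14]; color 3: [1, 9].
(χ(G) = 3 ≤ 3.)

Yes, G is 3-colorable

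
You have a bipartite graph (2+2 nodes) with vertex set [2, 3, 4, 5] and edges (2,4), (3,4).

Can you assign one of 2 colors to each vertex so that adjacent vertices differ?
A valid 2-coloring: color 1: [4, 5]; color 2: [2, 3].
(χ(G) = 2 ≤ 2.)

Yes, G is 2-colorable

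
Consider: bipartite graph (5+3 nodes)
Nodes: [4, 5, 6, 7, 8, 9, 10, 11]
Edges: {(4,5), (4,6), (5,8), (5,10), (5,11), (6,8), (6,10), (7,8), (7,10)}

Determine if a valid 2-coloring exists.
A valid 2-coloring: color 1: [5, 6, 7, 9]; color 2: [4, 8, 10, 11].
(χ(G) = 2 ≤ 2.)

Yes, G is 2-colorable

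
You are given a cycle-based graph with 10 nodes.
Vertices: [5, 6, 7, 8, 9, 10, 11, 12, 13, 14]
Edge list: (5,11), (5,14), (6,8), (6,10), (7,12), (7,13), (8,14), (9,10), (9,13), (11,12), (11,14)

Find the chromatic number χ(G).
Clique number ω(G) = 3 (lower bound: χ ≥ ω).
The clique on [5, 11, 14] has size 3, forcing χ ≥ 3, and the coloring below uses 3 colors, so χ(G) = 3.
A valid 3-coloring: color 1: [6, 7, 9, 14]; color 2: [8, 10, 11, 13]; color 3: [5, 12].

χ(G) = 3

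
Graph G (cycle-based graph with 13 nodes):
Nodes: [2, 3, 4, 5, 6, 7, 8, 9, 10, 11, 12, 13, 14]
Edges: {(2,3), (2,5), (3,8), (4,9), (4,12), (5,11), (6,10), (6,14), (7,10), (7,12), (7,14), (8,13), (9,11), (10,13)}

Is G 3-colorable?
Yes, G is 3-colorable

A valid 3-coloring: color 1: [3, 5, 9, 10, 12, 14]; color 2: [2, 4, 6, 7, 11, 13]; color 3: [8].
(χ(G) = 3 ≤ 3.)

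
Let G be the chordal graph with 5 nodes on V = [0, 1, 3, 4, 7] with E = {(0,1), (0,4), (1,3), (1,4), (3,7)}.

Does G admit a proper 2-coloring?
The clique on vertices [0, 1, 4] has size 3 > 2, so it alone needs 3 colors.

No, G is not 2-colorable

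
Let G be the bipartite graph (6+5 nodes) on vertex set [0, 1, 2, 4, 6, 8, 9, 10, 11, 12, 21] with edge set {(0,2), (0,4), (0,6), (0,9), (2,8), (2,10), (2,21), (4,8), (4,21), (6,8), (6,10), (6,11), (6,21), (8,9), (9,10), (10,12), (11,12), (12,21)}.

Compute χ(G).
χ(G) = 2

Clique number ω(G) = 2 (lower bound: χ ≥ ω).
The graph is bipartite (no odd cycle), so 2 colors suffice: χ(G) = 2.
A valid 2-coloring: color 1: [1, 2, 4, 6, 9, 12]; color 2: [0, 8, 10, 11, 21].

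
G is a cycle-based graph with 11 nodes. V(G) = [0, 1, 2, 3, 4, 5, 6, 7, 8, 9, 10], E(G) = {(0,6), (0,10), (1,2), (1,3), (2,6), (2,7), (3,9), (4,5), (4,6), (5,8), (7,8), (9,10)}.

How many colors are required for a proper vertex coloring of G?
Clique number ω(G) = 2 (lower bound: χ ≥ ω).
Odd cycle [2, 1, 3, 9, 10, 0, 6] needs 3 colors (χ ≥ 3).
The coloring below uses 3 colors, so χ(G) = 3.
A valid 3-coloring: color 1: [1, 5, 6, 7, 9]; color 2: [0, 2, 3, 4, 8]; color 3: [10].

χ(G) = 3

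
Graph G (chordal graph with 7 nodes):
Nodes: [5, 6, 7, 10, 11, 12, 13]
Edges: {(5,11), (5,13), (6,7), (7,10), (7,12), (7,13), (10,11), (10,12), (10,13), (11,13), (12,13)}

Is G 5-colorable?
Yes, G is 5-colorable

A valid 5-coloring: color 1: [6, 13]; color 2: [7, 11]; color 3: [5, 10]; color 4: [12].
(χ(G) = 4 ≤ 5.)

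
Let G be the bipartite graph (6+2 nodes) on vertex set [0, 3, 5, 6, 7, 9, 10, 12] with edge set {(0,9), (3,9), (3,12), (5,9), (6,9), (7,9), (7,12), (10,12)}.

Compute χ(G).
χ(G) = 2

Clique number ω(G) = 2 (lower bound: χ ≥ ω).
The graph is bipartite (no odd cycle), so 2 colors suffice: χ(G) = 2.
A valid 2-coloring: color 1: [9, 12]; color 2: [0, 3, 5, 6, 7, 10].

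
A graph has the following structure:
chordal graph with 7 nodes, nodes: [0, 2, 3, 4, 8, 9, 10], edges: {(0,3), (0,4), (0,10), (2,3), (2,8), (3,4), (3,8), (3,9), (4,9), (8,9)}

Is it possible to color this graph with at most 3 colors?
A valid 3-coloring: color 1: [3, 10]; color 2: [0, 2, 9]; color 3: [4, 8].
(χ(G) = 3 ≤ 3.)

Yes, G is 3-colorable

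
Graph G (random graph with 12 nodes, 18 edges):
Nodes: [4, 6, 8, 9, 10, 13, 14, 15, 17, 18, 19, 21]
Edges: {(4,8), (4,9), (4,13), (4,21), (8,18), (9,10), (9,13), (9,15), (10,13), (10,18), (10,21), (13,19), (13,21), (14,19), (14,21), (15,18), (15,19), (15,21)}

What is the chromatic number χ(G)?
χ(G) = 3

Clique number ω(G) = 3 (lower bound: χ ≥ ω).
The clique on [9, 10, 13] has size 3, forcing χ ≥ 3, and the coloring below uses 3 colors, so χ(G) = 3.
A valid 3-coloring: color 1: [6, 13, 14, 17, 18]; color 2: [8, 9, 19, 21]; color 3: [4, 10, 15].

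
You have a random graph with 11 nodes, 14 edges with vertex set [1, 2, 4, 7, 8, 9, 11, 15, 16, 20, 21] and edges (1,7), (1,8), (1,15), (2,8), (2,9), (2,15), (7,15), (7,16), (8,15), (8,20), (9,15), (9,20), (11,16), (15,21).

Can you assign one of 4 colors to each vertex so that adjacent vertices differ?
Yes, G is 4-colorable

A valid 4-coloring: color 1: [4, 15, 16, 20]; color 2: [7, 8, 9, 11, 21]; color 3: [1, 2].
(χ(G) = 3 ≤ 4.)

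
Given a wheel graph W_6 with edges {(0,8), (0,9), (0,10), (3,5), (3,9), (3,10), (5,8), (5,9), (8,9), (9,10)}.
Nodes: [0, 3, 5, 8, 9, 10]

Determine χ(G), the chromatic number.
χ(G) = 4

Clique number ω(G) = 3 (lower bound: χ ≥ ω).
Odd cycle [10, 3, 5, 8, 0] needs 3 colors (χ ≥ 3).
Vertex 9 is adjacent to every vertex of [0, 3, 5, 8, 10], which already need 3 colors among themselves, so 9 needs a new color (χ ≥ 4).
The coloring below uses 4 colors, so χ(G) = 4.
A valid 4-coloring: color 1: [9]; color 2: [8, 10]; color 3: [0, 3]; color 4: [5].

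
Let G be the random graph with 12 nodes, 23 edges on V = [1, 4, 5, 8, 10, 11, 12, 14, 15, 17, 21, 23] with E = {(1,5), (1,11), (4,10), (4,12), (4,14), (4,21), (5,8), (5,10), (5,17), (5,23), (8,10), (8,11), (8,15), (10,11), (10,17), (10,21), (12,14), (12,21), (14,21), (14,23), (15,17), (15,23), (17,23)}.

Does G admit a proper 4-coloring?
Yes, G is 4-colorable

A valid 4-coloring: color 1: [1, 10, 12, 23]; color 2: [4, 5, 11, 15]; color 3: [8, 14, 17]; color 4: [21].
(χ(G) = 4 ≤ 4.)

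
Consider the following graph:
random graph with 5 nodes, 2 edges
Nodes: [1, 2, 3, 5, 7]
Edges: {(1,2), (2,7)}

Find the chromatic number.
χ(G) = 2

Clique number ω(G) = 2 (lower bound: χ ≥ ω).
The graph is bipartite (no odd cycle), so 2 colors suffice: χ(G) = 2.
A valid 2-coloring: color 1: [2, 3, 5]; color 2: [1, 7].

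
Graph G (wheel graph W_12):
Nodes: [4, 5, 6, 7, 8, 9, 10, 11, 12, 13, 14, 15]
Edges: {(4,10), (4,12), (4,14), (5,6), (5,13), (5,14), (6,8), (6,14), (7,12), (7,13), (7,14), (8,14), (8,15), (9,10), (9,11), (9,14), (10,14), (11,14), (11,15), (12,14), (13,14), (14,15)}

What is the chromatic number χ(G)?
χ(G) = 4

Clique number ω(G) = 3 (lower bound: χ ≥ ω).
Odd cycle [12, 7, 13, 5, 6, 8, 15, 11, 9, 10, 4] needs 3 colors (χ ≥ 3).
Vertex 14 is adjacent to every vertex of [4, 5, 6, 7, 8, 9, 10, 11, 12, 13, 15], which already need 3 colors among themselves, so 14 needs a new color (χ ≥ 4).
The coloring below uses 4 colors, so χ(G) = 4.
A valid 4-coloring: color 1: [14]; color 2: [6, 10, 12, 13, 15]; color 3: [4, 5, 7, 8, 11]; color 4: [9].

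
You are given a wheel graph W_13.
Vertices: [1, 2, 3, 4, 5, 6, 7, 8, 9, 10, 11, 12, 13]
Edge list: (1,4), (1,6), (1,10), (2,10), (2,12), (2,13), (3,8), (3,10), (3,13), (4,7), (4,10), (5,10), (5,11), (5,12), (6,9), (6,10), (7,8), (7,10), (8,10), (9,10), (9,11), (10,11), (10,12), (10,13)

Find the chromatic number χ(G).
χ(G) = 3

Clique number ω(G) = 3 (lower bound: χ ≥ ω).
The clique on [1, 4, 10] has size 3, forcing χ ≥ 3, and the coloring below uses 3 colors, so χ(G) = 3.
A valid 3-coloring: color 1: [10]; color 2: [4, 6, 8, 11, 12, 13]; color 3: [1, 2, 3, 5, 7, 9].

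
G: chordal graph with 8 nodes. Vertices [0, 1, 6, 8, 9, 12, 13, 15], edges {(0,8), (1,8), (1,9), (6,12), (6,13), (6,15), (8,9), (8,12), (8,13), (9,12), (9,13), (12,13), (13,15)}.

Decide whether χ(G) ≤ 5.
Yes, G is 5-colorable

A valid 5-coloring: color 1: [6, 8]; color 2: [0, 1, 13]; color 3: [12, 15]; color 4: [9].
(χ(G) = 4 ≤ 5.)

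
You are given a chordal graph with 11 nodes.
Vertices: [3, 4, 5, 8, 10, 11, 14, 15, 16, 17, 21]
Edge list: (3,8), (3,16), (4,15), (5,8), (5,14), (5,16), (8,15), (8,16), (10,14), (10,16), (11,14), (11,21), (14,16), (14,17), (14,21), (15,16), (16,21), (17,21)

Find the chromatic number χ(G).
χ(G) = 3

Clique number ω(G) = 3 (lower bound: χ ≥ ω).
The clique on [3, 8, 16] has size 3, forcing χ ≥ 3, and the coloring below uses 3 colors, so χ(G) = 3.
A valid 3-coloring: color 1: [4, 11, 16, 17]; color 2: [8, 14]; color 3: [3, 5, 10, 15, 21].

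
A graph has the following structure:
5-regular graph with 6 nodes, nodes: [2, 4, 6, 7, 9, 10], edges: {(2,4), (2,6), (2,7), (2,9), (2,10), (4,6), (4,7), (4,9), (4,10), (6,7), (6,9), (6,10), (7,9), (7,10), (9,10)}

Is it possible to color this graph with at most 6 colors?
A valid 6-coloring: color 1: [9]; color 2: [6]; color 3: [4]; color 4: [7]; color 5: [10]; color 6: [2].
(χ(G) = 6 ≤ 6.)

Yes, G is 6-colorable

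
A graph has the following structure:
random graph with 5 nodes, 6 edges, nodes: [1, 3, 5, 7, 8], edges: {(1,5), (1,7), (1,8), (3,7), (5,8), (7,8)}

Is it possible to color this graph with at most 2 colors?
The clique on vertices [1, 5, 8] has size 3 > 2, so it alone needs 3 colors.

No, G is not 2-colorable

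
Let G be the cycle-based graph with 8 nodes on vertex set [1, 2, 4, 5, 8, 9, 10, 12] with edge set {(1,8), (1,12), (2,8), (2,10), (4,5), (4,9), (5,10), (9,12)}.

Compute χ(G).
Clique number ω(G) = 2 (lower bound: χ ≥ ω).
The graph is bipartite (no odd cycle), so 2 colors suffice: χ(G) = 2.
A valid 2-coloring: color 1: [1, 2, 5, 9]; color 2: [4, 8, 10, 12].

χ(G) = 2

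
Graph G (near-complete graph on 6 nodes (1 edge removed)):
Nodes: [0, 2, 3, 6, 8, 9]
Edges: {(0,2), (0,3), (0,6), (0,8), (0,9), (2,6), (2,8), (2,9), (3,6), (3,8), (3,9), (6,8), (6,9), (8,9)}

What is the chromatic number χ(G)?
χ(G) = 5

Clique number ω(G) = 5 (lower bound: χ ≥ ω).
The clique on [0, 2, 6, 8, 9] has size 5, forcing χ ≥ 5, and the coloring below uses 5 colors, so χ(G) = 5.
A valid 5-coloring: color 1: [0]; color 2: [8]; color 3: [6]; color 4: [9]; color 5: [2, 3].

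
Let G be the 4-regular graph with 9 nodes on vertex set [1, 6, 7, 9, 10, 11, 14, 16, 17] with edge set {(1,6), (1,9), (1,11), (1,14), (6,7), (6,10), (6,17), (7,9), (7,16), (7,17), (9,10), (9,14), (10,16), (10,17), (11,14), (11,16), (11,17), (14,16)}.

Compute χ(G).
Clique number ω(G) = 3 (lower bound: χ ≥ ω).
The clique on [1, 9, 14] has size 3, forcing χ ≥ 3, and the coloring below uses 3 colors, so χ(G) = 3.
A valid 3-coloring: color 1: [6, 9, 11]; color 2: [7, 10, 14]; color 3: [1, 16, 17].

χ(G) = 3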